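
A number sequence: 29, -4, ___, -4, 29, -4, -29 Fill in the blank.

Taking every 2nd term gives 2 separate tracks.
Subsequence A: 29, ?, 29, -29 (alternating ±29).
Subsequence B: -4, -4, -4 (the constant sequence -4).
Subsequence A's pattern makes the blank -29.

-29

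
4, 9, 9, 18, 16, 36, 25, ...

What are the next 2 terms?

72, 36

Positions 1, 3, 5, … form one subsequence and positions 2, 4, 6, … form another.
Track A: 4, 9, 16, 25 (perfect squares starting at 2²).
Track B: 9, 18, 36 (geometric, ×2 each step).
Position 8 → track B, term 4 = 72.
The 9th slot belongs to track A; its 5th term is 36.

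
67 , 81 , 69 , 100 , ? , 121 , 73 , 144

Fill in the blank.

71

The terms cycle through 2 interleaved subsequences.
Stream A: 67, 69, ?, 73 (linear: a_n = 65 + 2·n).
Stream B: 81, 100, 121, 144 (perfect squares starting at 9²).
Filling stream A at index 3 by its rule yields 71.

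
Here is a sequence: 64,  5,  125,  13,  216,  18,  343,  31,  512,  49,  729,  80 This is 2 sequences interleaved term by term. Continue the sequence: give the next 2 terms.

1000, 129

Positions 1, 3, 5, … form one subsequence and positions 2, 4, 6, … form another.
Track A = 64, 125, 216, 343, 512, 729: the cubes 4³, 5³, 6³, ….
Track B = 5, 13, 18, 31, 49, 80: each term equals the sum of the previous two.
Term 13 comes from track A (its 7th entry): 1000.
Position 14 → track B, term 7 = 129.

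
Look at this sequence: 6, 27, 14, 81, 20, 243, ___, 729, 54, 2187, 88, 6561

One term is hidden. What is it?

34

Positions 1, 3, 5, … form one subsequence and positions 2, 4, 6, … form another.
Track A: 6, 14, 20, ?, 54, 88 — a Fibonacci-like recurrence a_n = a_{n-1} + a_{n-2}.
Track B: 27, 81, 243, 729, 2187, 6561 — powers of 3.
Track A's pattern makes the blank 34.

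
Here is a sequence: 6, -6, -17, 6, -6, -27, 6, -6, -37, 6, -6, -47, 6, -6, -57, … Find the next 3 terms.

Reading positions in blocks of 3 reveals the pattern AAB — 2 tracks woven together.
Stream A = 6, -6, 6, -6, 6, -6, 6, -6, 6, -6: oscillating between 6 and -6.
Stream B = -17, -27, -37, -47, -57: subtracting 10 each time.
Position 16 → stream A, term 11 = 6.
Position 17 → stream A, term 12 = -6.
Position 18 falls in stream B as its term 6, giving -67.

6, -6, -67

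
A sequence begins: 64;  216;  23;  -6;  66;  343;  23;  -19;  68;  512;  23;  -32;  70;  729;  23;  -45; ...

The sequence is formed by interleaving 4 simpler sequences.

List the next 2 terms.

Split by position mod 4 into 4 tracks.
Subsequence A is 64, 66, 68, 70, which is linear: a_n = 62 + 2·n.
Subsequence B is 216, 343, 512, 729, which is perfect cubes starting at 6³.
Subsequence C is 23, 23, 23, 23, which is constant 23.
Subsequence D is -6, -19, -32, -45, which is linear: a_n = 7 − 13·n.
Position 17 → subsequence A, term 5 = 72.
Position 18 → subsequence B, term 5 = 1000.

72, 1000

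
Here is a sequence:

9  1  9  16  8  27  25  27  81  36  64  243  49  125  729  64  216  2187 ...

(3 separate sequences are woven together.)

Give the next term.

The terms cycle through 3 interleaved subsequences.
Stream A: 9, 16, 25, 36, 49, 64 (consecutive squares n² from n = 3).
Stream B: 1, 8, 27, 64, 125, 216 (perfect cubes starting at 1³).
Stream C: 9, 27, 81, 243, 729, 2187 (geometric with ratio 3).
The 19th slot belongs to stream A; its 7th term is 81.

81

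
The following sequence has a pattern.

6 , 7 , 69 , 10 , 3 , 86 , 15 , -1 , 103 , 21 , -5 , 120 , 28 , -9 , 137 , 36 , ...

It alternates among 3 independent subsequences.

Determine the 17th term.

-13

Split by position mod 3: positions 1, 4, 7, … form one track, and each other residue class forms its own.
Track A is 6, 10, 15, 21, 28, 36, which is triangular numbers starting at T_3.
Track B is 7, 3, -1, -5, -9, which is arithmetic with common difference −4.
Track C is 69, 86, 103, 120, 137, which is arithmetic, step +17.
Term 17 comes from track B (its 6th entry): -13.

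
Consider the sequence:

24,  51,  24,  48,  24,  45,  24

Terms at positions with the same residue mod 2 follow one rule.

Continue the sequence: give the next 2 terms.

Odd-indexed and even-indexed terms follow separate rules.
Track A: 24, 24, 24, 24. Constant 24.
Track B: 51, 48, 45. Arithmetic, step −3.
Position 8 falls in track B as its term 4, giving 42.
Position 9 falls in track A as its term 5, giving 24.

42, 24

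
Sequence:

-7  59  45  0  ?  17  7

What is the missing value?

The slot pattern repeats as ABB (period 3), so there are 2 interleaved tracks.
Subsequence A: -7, 0, 7 — linear: a_n = -14 + 7·n.
Subsequence B: 59, 45, ?, 17 — arithmetic with common difference −14.
The gap is subsequence B's term 3; the rule gives 31.

31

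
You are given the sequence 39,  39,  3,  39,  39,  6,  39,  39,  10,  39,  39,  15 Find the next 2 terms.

39, 39

The slot pattern repeats as AAB (period 3), so there are 2 interleaved tracks.
Subsequence A: 39, 39, 39, 39, 39, 39, 39, 39. The constant sequence 39.
Subsequence B: 3, 6, 10, 15. Triangular numbers starting at T_2.
Term 13 comes from subsequence A (its 9th entry): 39.
Position 14 → subsequence A, term 10 = 39.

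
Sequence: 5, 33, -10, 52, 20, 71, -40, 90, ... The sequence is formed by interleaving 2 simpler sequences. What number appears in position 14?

Taking every 2nd term gives 2 separate tracks.
Stream A: 5, -10, 20, -40 — geometric, ×-2 each step.
Stream B: 33, 52, 71, 90 — adding 19 each time.
Term 14 comes from stream B (its 7th entry): 147.

147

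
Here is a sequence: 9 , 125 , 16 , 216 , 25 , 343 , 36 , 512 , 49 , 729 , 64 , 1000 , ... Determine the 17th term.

121

Odd-indexed and even-indexed terms follow separate rules.
Track A = 9, 16, 25, 36, 49, 64: consecutive squares n² from n = 3.
Track B = 125, 216, 343, 512, 729, 1000: perfect cubes starting at 5³.
Term 17 comes from track A (its 9th entry): 121.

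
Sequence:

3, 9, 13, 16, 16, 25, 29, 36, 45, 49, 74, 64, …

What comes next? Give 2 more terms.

The terms cycle through 2 interleaved subsequences.
Stream A: 3, 13, 16, 29, 45, 74. Each term equals the sum of the previous two.
Stream B: 9, 16, 25, 36, 49, 64. The squares 3², 4², 5², ….
The 13th slot belongs to stream A; its 7th term is 119.
Term 14 comes from stream B (its 7th entry): 81.

119, 81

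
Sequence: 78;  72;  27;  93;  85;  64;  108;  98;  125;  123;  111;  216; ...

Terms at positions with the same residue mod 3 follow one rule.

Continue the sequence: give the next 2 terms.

138, 124

Split by position mod 3: positions 1, 4, 7, … form one track, and each other residue class forms its own.
Subsequence A = 78, 93, 108, 123: adding 15 each time.
Subsequence B = 72, 85, 98, 111: adding 13 each time.
Subsequence C = 27, 64, 125, 216: consecutive cubes n³ from n = 3.
Term 13 comes from subsequence A (its 5th entry): 138.
Term 14 comes from subsequence B (its 5th entry): 124.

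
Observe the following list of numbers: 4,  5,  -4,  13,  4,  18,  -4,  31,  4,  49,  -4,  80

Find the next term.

Odd-indexed and even-indexed terms follow separate rules.
Track A: 4, -4, 4, -4, 4, -4 (the oscillation 4·(−1)^(n+1)).
Track B: 5, 13, 18, 31, 49, 80 (each term equals the sum of the previous two).
Term 13 comes from track A (its 7th entry): 4.

4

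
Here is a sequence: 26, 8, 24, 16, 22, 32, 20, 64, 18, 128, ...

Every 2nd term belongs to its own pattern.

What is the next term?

16

Odd-indexed and even-indexed terms follow separate rules.
Subsequence A: 26, 24, 22, 20, 18. Subtracting 2 each time.
Subsequence B: 8, 16, 32, 64, 128. A geometric progression (common ratio 2).
Position 11 → subsequence A, term 6 = 16.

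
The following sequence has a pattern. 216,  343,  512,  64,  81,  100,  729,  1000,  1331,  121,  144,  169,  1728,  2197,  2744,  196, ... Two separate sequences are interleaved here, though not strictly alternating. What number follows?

225

The slot pattern repeats as AAABBB (period 6), so there are 2 interleaved tracks.
Subsequence A = 216, 343, 512, 729, 1000, 1331, 1728, 2197, 2744: the cubes 6³, 7³, 8³, ….
Subsequence B = 64, 81, 100, 121, 144, 169, 196: the squares 8², 9², 10², ….
Position 17 → subsequence B, term 8 = 225.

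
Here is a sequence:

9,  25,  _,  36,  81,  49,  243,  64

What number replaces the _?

Taking every 2nd term gives 2 separate tracks.
Track A = 9, ?, 81, 243: geometric with ratio 3.
Track B = 25, 36, 49, 64: consecutive squares n² from n = 5.
Track A's pattern makes the blank 27.

27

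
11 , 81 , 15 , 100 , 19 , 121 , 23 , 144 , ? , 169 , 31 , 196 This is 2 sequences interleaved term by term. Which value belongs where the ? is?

Positions 1, 3, 5, … form one subsequence and positions 2, 4, 6, … form another.
Track A: 11, 15, 19, 23, ?, 31 (arithmetic, step +4).
Track B: 81, 100, 121, 144, 169, 196 (consecutive squares n² from n = 9).
Filling track A at index 5 by its rule yields 27.

27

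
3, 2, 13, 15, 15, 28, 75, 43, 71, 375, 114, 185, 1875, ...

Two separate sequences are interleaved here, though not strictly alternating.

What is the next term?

299

The slot pattern repeats as ABB (period 3), so there are 2 interleaved tracks.
Subsequence A = 3, 15, 75, 375, 1875: geometric with ratio 5.
Subsequence B = 2, 13, 15, 28, 43, 71, 114, 185: each term equals the sum of the previous two.
Position 14 → subsequence B, term 9 = 299.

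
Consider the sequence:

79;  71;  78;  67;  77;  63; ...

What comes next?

Taking every 2nd term gives 2 separate tracks.
Subsequence A: 79, 78, 77. Arithmetic with common difference −1.
Subsequence B: 71, 67, 63. Linear: a_n = 75 − 4·n.
Position 7 → subsequence A, term 4 = 76.

76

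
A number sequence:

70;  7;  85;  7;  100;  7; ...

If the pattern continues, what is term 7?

The terms cycle through 2 interleaved subsequences.
Subsequence A: 70, 85, 100. Adding 15 each time.
Subsequence B: 7, 7, 7. The constant sequence 7.
Position 7 → subsequence A, term 4 = 115.

115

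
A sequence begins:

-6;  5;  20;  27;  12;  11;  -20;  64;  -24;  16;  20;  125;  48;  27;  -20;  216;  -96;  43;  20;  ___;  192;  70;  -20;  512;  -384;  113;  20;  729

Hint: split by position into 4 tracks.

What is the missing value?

Split by position mod 4 into 4 tracks.
Stream A: -6, 12, -24, 48, -96, 192, -384 — geometric, ×-2 each step.
Stream B: 5, 11, 16, 27, 43, 70, 113 — Fibonacci-style (each term is the sum of the two before it).
Stream C: 20, -20, 20, -20, 20, -20, 20 — oscillating between 20 and -20.
Stream D: 27, 64, 125, 216, ?, 512, 729 — the cubes 3³, 4³, 5³, ….
So the missing entry in stream D is 343.

343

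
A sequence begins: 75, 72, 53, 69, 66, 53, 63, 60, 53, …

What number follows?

57

Positions follow the repeating pattern AAB; grouping by letter gives 2 tracks.
Subsequence A: 75, 72, 69, 66, 63, 60 (linear: a_n = 78 − 3·n).
Subsequence B: 53, 53, 53 (the constant sequence 53).
Term 10 comes from subsequence A (its 7th entry): 57.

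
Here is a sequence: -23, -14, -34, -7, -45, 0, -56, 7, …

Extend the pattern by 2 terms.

-67, 14

Positions 1, 3, 5, … form one subsequence and positions 2, 4, 6, … form another.
Stream A: -23, -34, -45, -56 (subtracting 11 each time).
Stream B: -14, -7, 0, 7 (linear: a_n = -21 + 7·n).
Position 9 → stream A, term 5 = -67.
Term 10 comes from stream B (its 5th entry): 14.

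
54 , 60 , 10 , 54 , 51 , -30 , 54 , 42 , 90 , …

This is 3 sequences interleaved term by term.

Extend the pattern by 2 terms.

54, 33

Taking every 3rd term gives 3 separate tracks.
Track A = 54, 54, 54: always 54.
Track B = 60, 51, 42: linear: a_n = 69 − 9·n.
Track C = 10, -30, 90: geometric, ×-3 each step.
The 10th slot belongs to track A; its 4th term is 54.
Position 11 → track B, term 4 = 33.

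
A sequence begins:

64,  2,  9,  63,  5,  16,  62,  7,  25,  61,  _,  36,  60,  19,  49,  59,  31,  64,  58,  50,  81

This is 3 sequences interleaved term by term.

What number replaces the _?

Split by position mod 3: positions 1, 4, 7, … form one track, and each other residue class forms its own.
Subsequence A = 64, 63, 62, 61, 60, 59, 58: linear: a_n = 65 − n.
Subsequence B = 2, 5, 7, ?, 19, 31, 50: a Fibonacci-like recurrence a_n = a_{n-1} + a_{n-2}.
Subsequence C = 9, 16, 25, 36, 49, 64, 81: the squares 3², 4², 5², ….
Filling subsequence B at index 4 by its rule yields 12.

12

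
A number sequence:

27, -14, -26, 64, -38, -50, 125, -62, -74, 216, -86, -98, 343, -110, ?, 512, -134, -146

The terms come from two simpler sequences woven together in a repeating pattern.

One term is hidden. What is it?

Reading positions in blocks of 3 reveals the pattern ABB — 2 tracks woven together.
Subsequence A: 27, 64, 125, 216, 343, 512 (consecutive cubes n³ from n = 3).
Subsequence B: -14, -26, -38, -50, -62, -74, -86, -98, -110, ?, -134, -146 (linear: a_n = -2 − 12·n).
Filling subsequence B at index 10 by its rule yields -122.

-122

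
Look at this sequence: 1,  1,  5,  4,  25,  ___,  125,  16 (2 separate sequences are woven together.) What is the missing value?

Positions 1, 3, 5, … form one subsequence and positions 2, 4, 6, … form another.
Track A: 1, 5, 25, 125. Successive powers of 5.
Track B: 1, 4, ?, 16. Consecutive squares n² from n = 1.
So the missing entry in track B is 9.

9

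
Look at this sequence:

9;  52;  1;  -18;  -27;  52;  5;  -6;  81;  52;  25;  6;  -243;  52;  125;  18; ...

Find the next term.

729

The terms cycle through 4 interleaved subsequences.
Subsequence A: 9, -27, 81, -243. Geometric with ratio -3.
Subsequence B: 52, 52, 52, 52. Always 52.
Subsequence C: 1, 5, 25, 125. Powers of 5.
Subsequence D: -18, -6, 6, 18. Arithmetic with common difference +12.
Term 17 comes from subsequence A (its 5th entry): 729.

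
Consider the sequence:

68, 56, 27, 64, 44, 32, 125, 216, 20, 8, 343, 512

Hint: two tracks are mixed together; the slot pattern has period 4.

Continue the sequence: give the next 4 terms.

Reading positions in blocks of 4 reveals the pattern AABB — 2 tracks woven together.
Track A: 68, 56, 44, 32, 20, 8. Linear: a_n = 80 − 12·n.
Track B: 27, 64, 125, 216, 343, 512. Perfect cubes starting at 3³.
Position 13 → track A, term 7 = -4.
The 14th slot belongs to track A; its 8th term is -16.
Position 15 → track B, term 7 = 729.
Position 16 falls in track B as its term 8, giving 1000.

-4, -16, 729, 1000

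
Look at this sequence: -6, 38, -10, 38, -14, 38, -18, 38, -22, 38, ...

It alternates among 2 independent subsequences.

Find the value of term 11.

Split by position mod 2 into 2 tracks.
Subsequence A: -6, -10, -14, -18, -22. Linear: a_n = -2 − 4·n.
Subsequence B: 38, 38, 38, 38, 38. Always 38.
The 11th slot belongs to subsequence A; its 6th term is -26.

-26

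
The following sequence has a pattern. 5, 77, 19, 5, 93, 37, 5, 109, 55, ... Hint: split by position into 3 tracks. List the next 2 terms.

The terms cycle through 3 interleaved subsequences.
Stream A is 5, 5, 5, which is always 5.
Stream B is 77, 93, 109, which is adding 16 each time.
Stream C is 19, 37, 55, which is linear: a_n = 1 + 18·n.
Position 10 → stream A, term 4 = 5.
Term 11 comes from stream B (its 4th entry): 125.

5, 125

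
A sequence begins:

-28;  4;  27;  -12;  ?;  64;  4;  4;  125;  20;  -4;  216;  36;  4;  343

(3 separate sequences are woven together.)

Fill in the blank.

Taking every 3rd term gives 3 separate tracks.
Track A: -28, -12, 4, 20, 36. Arithmetic, step +16.
Track B: 4, ?, 4, -4, 4. The oscillation 4·(−1)^(n+1).
Track C: 27, 64, 125, 216, 343. Consecutive cubes n³ from n = 3.
Track B's pattern makes the blank -4.

-4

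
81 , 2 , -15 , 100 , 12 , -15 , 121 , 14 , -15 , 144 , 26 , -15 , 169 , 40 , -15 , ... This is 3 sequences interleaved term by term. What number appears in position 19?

225

Taking every 3rd term gives 3 separate tracks.
Subsequence A: 81, 100, 121, 144, 169. Perfect squares starting at 9².
Subsequence B: 2, 12, 14, 26, 40. Fibonacci-style (each term is the sum of the two before it).
Subsequence C: -15, -15, -15, -15, -15. Constant -15.
Position 19 → subsequence A, term 7 = 225.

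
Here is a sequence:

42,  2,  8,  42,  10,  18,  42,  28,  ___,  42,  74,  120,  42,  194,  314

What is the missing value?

Reading positions in blocks of 3 reveals the pattern ABB — 2 tracks woven together.
Subsequence A: 42, 42, 42, 42, 42 (always 42).
Subsequence B: 2, 8, 10, 18, 28, ?, 74, 120, 194, 314 (each term equals the sum of the previous two).
Filling subsequence B at index 6 by its rule yields 46.

46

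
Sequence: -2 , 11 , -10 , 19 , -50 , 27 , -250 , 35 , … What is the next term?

-1250

Split by position mod 2 into 2 tracks.
Track A = -2, -10, -50, -250: a geometric progression (common ratio 5).
Track B = 11, 19, 27, 35: adding 8 each time.
Position 9 falls in track A as its term 5, giving -1250.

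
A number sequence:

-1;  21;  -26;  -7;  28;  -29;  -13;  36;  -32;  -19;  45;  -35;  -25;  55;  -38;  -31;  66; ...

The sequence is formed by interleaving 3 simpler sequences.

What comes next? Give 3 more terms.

-41, -37, 78

The terms cycle through 3 interleaved subsequences.
Track A: -1, -7, -13, -19, -25, -31 — linear: a_n = 5 − 6·n.
Track B: 21, 28, 36, 45, 55, 66 — triangular numbers n(n+1)/2 for n = 6, 7, ….
Track C: -26, -29, -32, -35, -38 — arithmetic, step −3.
Term 18 comes from track C (its 6th entry): -41.
The 19th slot belongs to track A; its 7th term is -37.
Position 20 → track B, term 7 = 78.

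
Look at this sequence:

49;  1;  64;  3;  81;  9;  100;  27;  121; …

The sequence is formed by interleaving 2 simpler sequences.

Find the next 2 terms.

The terms cycle through 2 interleaved subsequences.
Stream A = 49, 64, 81, 100, 121: the squares 7², 8², 9², ….
Stream B = 1, 3, 9, 27: successive powers of 3.
Position 10 falls in stream B as its term 5, giving 81.
Position 11 → stream A, term 6 = 144.

81, 144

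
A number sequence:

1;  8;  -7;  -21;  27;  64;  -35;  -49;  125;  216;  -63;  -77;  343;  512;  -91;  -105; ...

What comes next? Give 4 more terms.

729, 1000, -119, -133

Positions follow the repeating pattern AABB; grouping by letter gives 2 tracks.
Subsequence A: 1, 8, 27, 64, 125, 216, 343, 512 — consecutive cubes n³ from n = 1.
Subsequence B: -7, -21, -35, -49, -63, -77, -91, -105 — linear: a_n = 7 − 14·n.
Term 17 comes from subsequence A (its 9th entry): 729.
Position 18 → subsequence A, term 10 = 1000.
Position 19 falls in subsequence B as its term 9, giving -119.
Position 20 falls in subsequence B as its term 10, giving -133.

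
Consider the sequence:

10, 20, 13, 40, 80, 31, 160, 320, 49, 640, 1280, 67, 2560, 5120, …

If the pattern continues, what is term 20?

Reading positions in blocks of 3 reveals the pattern AAB — 2 tracks woven together.
Track A is 10, 20, 40, 80, 160, 320, 640, 1280, 2560, 5120, which is a geometric progression (common ratio 2).
Track B is 13, 31, 49, 67, which is linear: a_n = -5 + 18·n.
The 20th slot belongs to track A; its 14th term is 81920.

81920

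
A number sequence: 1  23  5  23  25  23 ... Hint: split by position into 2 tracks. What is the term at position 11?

Positions 1, 3, 5, … form one subsequence and positions 2, 4, 6, … form another.
Stream A: 1, 5, 25. Powers of 5.
Stream B: 23, 23, 23. Constant 23.
Term 11 comes from stream A (its 6th entry): 3125.

3125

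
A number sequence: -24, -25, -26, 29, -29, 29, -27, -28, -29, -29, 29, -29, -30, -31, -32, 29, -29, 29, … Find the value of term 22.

-29

Positions follow the repeating pattern AAABBB; grouping by letter gives 2 tracks.
Stream A: -24, -25, -26, -27, -28, -29, -30, -31, -32 — linear: a_n = -23 − n.
Stream B: 29, -29, 29, -29, 29, -29, 29, -29, 29 — oscillating between 29 and -29.
The 22nd slot belongs to stream B; its 10th term is -29.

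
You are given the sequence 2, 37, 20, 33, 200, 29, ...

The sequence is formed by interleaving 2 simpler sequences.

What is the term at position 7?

Odd-indexed and even-indexed terms follow separate rules.
Stream A is 2, 20, 200, which is multiplying by 10 each time.
Stream B is 37, 33, 29, which is linear: a_n = 41 − 4·n.
Position 7 falls in stream A as its term 4, giving 2000.

2000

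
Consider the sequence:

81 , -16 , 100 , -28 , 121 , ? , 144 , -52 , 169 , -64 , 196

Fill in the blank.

-40

Positions 1, 3, 5, … form one subsequence and positions 2, 4, 6, … form another.
Stream A: 81, 100, 121, 144, 169, 196 — perfect squares starting at 9².
Stream B: -16, -28, ?, -52, -64 — arithmetic, step −12.
Stream B's pattern makes the blank -40.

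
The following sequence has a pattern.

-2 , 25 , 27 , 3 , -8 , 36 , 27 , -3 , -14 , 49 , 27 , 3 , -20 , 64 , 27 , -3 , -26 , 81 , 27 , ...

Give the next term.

Read the sequence 4 terms at a time; column i is its own pattern.
Stream A is -2, -8, -14, -20, -26, which is linear: a_n = 4 − 6·n.
Stream B is 25, 36, 49, 64, 81, which is consecutive squares n² from n = 5.
Stream C is 27, 27, 27, 27, 27, which is always 27.
Stream D is 3, -3, 3, -3, which is the oscillation 3·(−1)^(n+1).
The 20th slot belongs to stream D; its 5th term is 3.

3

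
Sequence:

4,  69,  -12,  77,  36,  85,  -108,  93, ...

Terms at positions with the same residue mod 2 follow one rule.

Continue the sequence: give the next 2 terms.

324, 101

Odd-indexed and even-indexed terms follow separate rules.
Track A = 4, -12, 36, -108: geometric with ratio -3.
Track B = 69, 77, 85, 93: adding 8 each time.
Term 9 comes from track A (its 5th entry): 324.
Term 10 comes from track B (its 5th entry): 101.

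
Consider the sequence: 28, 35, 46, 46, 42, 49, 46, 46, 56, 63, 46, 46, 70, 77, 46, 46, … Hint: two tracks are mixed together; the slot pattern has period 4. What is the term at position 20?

46

Reading positions in blocks of 4 reveals the pattern AABB — 2 tracks woven together.
Stream A is 28, 35, 42, 49, 56, 63, 70, 77, which is arithmetic with common difference +7.
Stream B is 46, 46, 46, 46, 46, 46, 46, 46, which is the constant sequence 46.
Position 20 falls in stream B as its term 10, giving 46.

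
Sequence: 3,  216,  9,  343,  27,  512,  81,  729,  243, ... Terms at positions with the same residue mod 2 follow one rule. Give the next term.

1000

Taking every 2nd term gives 2 separate tracks.
Track A = 3, 9, 27, 81, 243: powers 3^1, 3^2, 3^3, ….
Track B = 216, 343, 512, 729: the cubes 6³, 7³, 8³, ….
Position 10 falls in track B as its term 5, giving 1000.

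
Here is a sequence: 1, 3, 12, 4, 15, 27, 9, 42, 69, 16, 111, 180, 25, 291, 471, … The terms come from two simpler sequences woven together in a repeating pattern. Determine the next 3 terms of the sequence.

Positions follow the repeating pattern ABB; grouping by letter gives 2 tracks.
Stream A: 1, 4, 9, 16, 25 (perfect squares starting at 1²).
Stream B: 3, 12, 15, 27, 42, 69, 111, 180, 291, 471 (a Fibonacci-like recurrence a_n = a_{n-1} + a_{n-2}).
Position 16 → stream A, term 6 = 36.
Term 17 comes from stream B (its 11th entry): 762.
The 18th slot belongs to stream B; its 12th term is 1233.

36, 762, 1233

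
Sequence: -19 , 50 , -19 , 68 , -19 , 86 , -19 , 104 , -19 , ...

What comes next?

Odd-indexed and even-indexed terms follow separate rules.
Track A: -19, -19, -19, -19, -19. The constant sequence -19.
Track B: 50, 68, 86, 104. Arithmetic with common difference +18.
Term 10 comes from track B (its 5th entry): 122.

122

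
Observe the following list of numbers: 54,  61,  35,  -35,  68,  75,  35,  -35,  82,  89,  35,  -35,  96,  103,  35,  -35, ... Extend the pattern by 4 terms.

Positions follow the repeating pattern AABB; grouping by letter gives 2 tracks.
Subsequence A = 54, 61, 68, 75, 82, 89, 96, 103: arithmetic, step +7.
Subsequence B = 35, -35, 35, -35, 35, -35, 35, -35: oscillating between 35 and -35.
Position 17 falls in subsequence A as its term 9, giving 110.
Term 18 comes from subsequence A (its 10th entry): 117.
The 19th slot belongs to subsequence B; its 9th term is 35.
Term 20 comes from subsequence B (its 10th entry): -35.

110, 117, 35, -35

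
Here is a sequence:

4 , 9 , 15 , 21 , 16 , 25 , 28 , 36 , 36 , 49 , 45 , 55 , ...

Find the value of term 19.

91

The slot pattern repeats as AABB (period 4), so there are 2 interleaved tracks.
Track A: 4, 9, 16, 25, 36, 49 (consecutive squares n² from n = 2).
Track B: 15, 21, 28, 36, 45, 55 (the triangular numbers T_5, T_6, …).
Position 19 falls in track B as its term 9, giving 91.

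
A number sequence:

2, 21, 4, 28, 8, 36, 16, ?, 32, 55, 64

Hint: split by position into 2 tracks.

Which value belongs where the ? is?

45

Odd-indexed and even-indexed terms follow separate rules.
Track A = 2, 4, 8, 16, 32, 64: multiplying by 2 each time.
Track B = 21, 28, 36, ?, 55: triangular numbers starting at T_6.
Filling track B at index 4 by its rule yields 45.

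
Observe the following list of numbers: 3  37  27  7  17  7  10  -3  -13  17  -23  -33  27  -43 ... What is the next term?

-53

The slot pattern repeats as ABB (period 3), so there are 2 interleaved tracks.
Track A is 3, 7, 10, 17, 27, which is each term equals the sum of the previous two.
Track B is 37, 27, 17, 7, -3, -13, -23, -33, -43, which is arithmetic with common difference −10.
Position 15 falls in track B as its term 10, giving -53.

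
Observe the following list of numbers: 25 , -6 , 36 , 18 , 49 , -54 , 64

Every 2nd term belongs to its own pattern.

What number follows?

162

Positions 1, 3, 5, … form one subsequence and positions 2, 4, 6, … form another.
Subsequence A: 25, 36, 49, 64 — consecutive squares n² from n = 5.
Subsequence B: -6, 18, -54 — a geometric progression (common ratio -3).
Term 8 comes from subsequence B (its 4th entry): 162.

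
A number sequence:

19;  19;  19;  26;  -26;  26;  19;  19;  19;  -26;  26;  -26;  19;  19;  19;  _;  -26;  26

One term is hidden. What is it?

Positions follow the repeating pattern AAABBB; grouping by letter gives 2 tracks.
Track A is 19, 19, 19, 19, 19, 19, 19, 19, 19, which is always 19.
Track B is 26, -26, 26, -26, 26, -26, ?, -26, 26, which is alternating ±26.
Filling track B at index 7 by its rule yields 26.

26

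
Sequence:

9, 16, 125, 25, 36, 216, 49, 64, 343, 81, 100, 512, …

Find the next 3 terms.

121, 144, 729

Reading positions in blocks of 3 reveals the pattern AAB — 2 tracks woven together.
Subsequence A = 9, 16, 25, 36, 49, 64, 81, 100: perfect squares starting at 3².
Subsequence B = 125, 216, 343, 512: perfect cubes starting at 5³.
Position 13 falls in subsequence A as its term 9, giving 121.
Position 14 → subsequence A, term 10 = 144.
The 15th slot belongs to subsequence B; its 5th term is 729.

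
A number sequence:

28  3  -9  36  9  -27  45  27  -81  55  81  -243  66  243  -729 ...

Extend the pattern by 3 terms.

The terms cycle through 3 interleaved subsequences.
Track A: 28, 36, 45, 55, 66 — the triangular numbers T_7, T_8, ….
Track B: 3, 9, 27, 81, 243 — powers 3^1, 3^2, 3^3, ….
Track C: -9, -27, -81, -243, -729 — multiplying by 3 each time.
Position 16 → track A, term 6 = 78.
Position 17 → track B, term 6 = 729.
Position 18 → track C, term 6 = -2187.

78, 729, -2187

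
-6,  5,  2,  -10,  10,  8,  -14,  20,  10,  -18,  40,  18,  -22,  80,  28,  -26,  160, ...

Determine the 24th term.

120

The terms cycle through 3 interleaved subsequences.
Track A: -6, -10, -14, -18, -22, -26 (arithmetic, step −4).
Track B: 5, 10, 20, 40, 80, 160 (a geometric progression (common ratio 2)).
Track C: 2, 8, 10, 18, 28 (each term equals the sum of the previous two).
Term 24 comes from track C (its 8th entry): 120.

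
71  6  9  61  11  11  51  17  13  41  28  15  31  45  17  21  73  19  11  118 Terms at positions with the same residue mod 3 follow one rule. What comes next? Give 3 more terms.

21, 1, 191

Split by position mod 3 into 3 tracks.
Stream A: 71, 61, 51, 41, 31, 21, 11 (arithmetic with common difference −10).
Stream B: 6, 11, 17, 28, 45, 73, 118 (a Fibonacci-like recurrence a_n = a_{n-1} + a_{n-2}).
Stream C: 9, 11, 13, 15, 17, 19 (linear: a_n = 7 + 2·n).
Position 21 falls in stream C as its term 7, giving 21.
The 22nd slot belongs to stream A; its 8th term is 1.
The 23rd slot belongs to stream B; its 8th term is 191.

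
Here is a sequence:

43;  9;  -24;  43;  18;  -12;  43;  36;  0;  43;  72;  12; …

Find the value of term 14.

144

Split by position mod 3 into 3 tracks.
Stream A: 43, 43, 43, 43. Always 43.
Stream B: 9, 18, 36, 72. Geometric with ratio 2.
Stream C: -24, -12, 0, 12. Adding 12 each time.
Position 14 falls in stream B as its term 5, giving 144.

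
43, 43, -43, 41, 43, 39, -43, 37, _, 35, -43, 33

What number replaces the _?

Positions 1, 3, 5, … form one subsequence and positions 2, 4, 6, … form another.
Stream A: 43, -43, 43, -43, ?, -43 (alternating ±43).
Stream B: 43, 41, 39, 37, 35, 33 (arithmetic with common difference −2).
Stream A's pattern makes the blank 43.

43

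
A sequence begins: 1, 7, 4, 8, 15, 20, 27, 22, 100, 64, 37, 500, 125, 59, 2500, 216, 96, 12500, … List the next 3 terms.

343, 155, 62500

Read the sequence 3 terms at a time; column i is its own pattern.
Track A = 1, 8, 27, 64, 125, 216: perfect cubes starting at 1³.
Track B = 7, 15, 22, 37, 59, 96: Fibonacci-style (each term is the sum of the two before it).
Track C = 4, 20, 100, 500, 2500, 12500: geometric, ×5 each step.
Position 19 falls in track A as its term 7, giving 343.
Position 20 falls in track B as its term 7, giving 155.
The 21st slot belongs to track C; its 7th term is 62500.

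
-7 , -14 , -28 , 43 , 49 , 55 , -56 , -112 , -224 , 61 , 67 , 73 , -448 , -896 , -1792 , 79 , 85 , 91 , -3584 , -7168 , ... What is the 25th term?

-28672

The slot pattern repeats as AAABBB (period 6), so there are 2 interleaved tracks.
Track A: -7, -14, -28, -56, -112, -224, -448, -896, -1792, -3584, -7168. Multiplying by 2 each time.
Track B: 43, 49, 55, 61, 67, 73, 79, 85, 91. Arithmetic with common difference +6.
Term 25 comes from track A (its 13th entry): -28672.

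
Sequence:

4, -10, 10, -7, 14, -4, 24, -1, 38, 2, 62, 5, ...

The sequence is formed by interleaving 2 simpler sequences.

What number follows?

The terms cycle through 2 interleaved subsequences.
Subsequence A: 4, 10, 14, 24, 38, 62. Each term equals the sum of the previous two.
Subsequence B: -10, -7, -4, -1, 2, 5. Adding 3 each time.
Position 13 falls in subsequence A as its term 7, giving 100.

100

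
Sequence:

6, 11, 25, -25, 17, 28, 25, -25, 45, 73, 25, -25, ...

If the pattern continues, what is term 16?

-25

Reading positions in blocks of 4 reveals the pattern AABB — 2 tracks woven together.
Stream A = 6, 11, 17, 28, 45, 73: a Fibonacci-like recurrence a_n = a_{n-1} + a_{n-2}.
Stream B = 25, -25, 25, -25, 25, -25: oscillating between 25 and -25.
Position 16 falls in stream B as its term 8, giving -25.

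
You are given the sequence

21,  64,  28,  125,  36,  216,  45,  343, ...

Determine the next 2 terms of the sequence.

Odd-indexed and even-indexed terms follow separate rules.
Subsequence A: 21, 28, 36, 45 — triangular numbers starting at T_6.
Subsequence B: 64, 125, 216, 343 — the cubes 4³, 5³, 6³, ….
Position 9 falls in subsequence A as its term 5, giving 55.
Position 10 falls in subsequence B as its term 5, giving 512.

55, 512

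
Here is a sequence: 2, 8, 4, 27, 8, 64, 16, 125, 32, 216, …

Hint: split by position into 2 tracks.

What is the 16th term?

729

Odd-indexed and even-indexed terms follow separate rules.
Track A: 2, 4, 8, 16, 32 — powers of 2.
Track B: 8, 27, 64, 125, 216 — perfect cubes starting at 2³.
Position 16 → track B, term 8 = 729.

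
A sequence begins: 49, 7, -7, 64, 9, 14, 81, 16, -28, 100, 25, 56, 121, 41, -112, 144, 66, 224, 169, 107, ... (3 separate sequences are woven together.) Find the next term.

-448

Split by position mod 3 into 3 tracks.
Stream A: 49, 64, 81, 100, 121, 144, 169 (consecutive squares n² from n = 7).
Stream B: 7, 9, 16, 25, 41, 66, 107 (Fibonacci-style (each term is the sum of the two before it)).
Stream C: -7, 14, -28, 56, -112, 224 (a geometric progression (common ratio -2)).
Position 21 → stream C, term 7 = -448.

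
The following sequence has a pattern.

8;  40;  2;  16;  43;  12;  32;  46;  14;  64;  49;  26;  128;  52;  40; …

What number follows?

256

Split by position mod 3: positions 1, 4, 7, … form one track, and each other residue class forms its own.
Track A = 8, 16, 32, 64, 128: successive powers of 2.
Track B = 40, 43, 46, 49, 52: linear: a_n = 37 + 3·n.
Track C = 2, 12, 14, 26, 40: Fibonacci-style (each term is the sum of the two before it).
Position 16 falls in track A as its term 6, giving 256.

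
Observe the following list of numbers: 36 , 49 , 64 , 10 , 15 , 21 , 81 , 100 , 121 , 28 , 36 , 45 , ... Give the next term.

The slot pattern repeats as AAABBB (period 6), so there are 2 interleaved tracks.
Track A: 36, 49, 64, 81, 100, 121 — consecutive squares n² from n = 6.
Track B: 10, 15, 21, 28, 36, 45 — triangular numbers n(n+1)/2 for n = 4, 5, ….
Position 13 falls in track A as its term 7, giving 144.

144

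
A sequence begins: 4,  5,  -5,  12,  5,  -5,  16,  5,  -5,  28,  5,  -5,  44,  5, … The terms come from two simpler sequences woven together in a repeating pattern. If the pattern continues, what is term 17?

5

Positions follow the repeating pattern ABB; grouping by letter gives 2 tracks.
Track A = 4, 12, 16, 28, 44: a Fibonacci-like recurrence a_n = a_{n-1} + a_{n-2}.
Track B = 5, -5, 5, -5, 5, -5, 5, -5, 5: the oscillation 5·(−1)^(n+1).
Term 17 comes from track B (its 11th entry): 5.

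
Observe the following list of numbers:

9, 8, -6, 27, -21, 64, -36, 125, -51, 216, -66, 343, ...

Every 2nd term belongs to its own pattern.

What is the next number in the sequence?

-81

Odd-indexed and even-indexed terms follow separate rules.
Stream A = 9, -6, -21, -36, -51, -66: arithmetic, step −15.
Stream B = 8, 27, 64, 125, 216, 343: consecutive cubes n³ from n = 2.
Term 13 comes from stream A (its 7th entry): -81.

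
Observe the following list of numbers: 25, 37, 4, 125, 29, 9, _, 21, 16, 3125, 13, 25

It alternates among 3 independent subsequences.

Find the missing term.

625

Read the sequence 3 terms at a time; column i is its own pattern.
Track A: 25, 125, ?, 3125 (powers 5^2, 5^3, 5^4, …).
Track B: 37, 29, 21, 13 (arithmetic, step −8).
Track C: 4, 9, 16, 25 (consecutive squares n² from n = 2).
Filling track A at index 3 by its rule yields 625.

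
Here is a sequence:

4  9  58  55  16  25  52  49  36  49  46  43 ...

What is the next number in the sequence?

The slot pattern repeats as AABB (period 4), so there are 2 interleaved tracks.
Track A: 4, 9, 16, 25, 36, 49. Perfect squares starting at 2².
Track B: 58, 55, 52, 49, 46, 43. Arithmetic, step −3.
Position 13 falls in track A as its term 7, giving 64.

64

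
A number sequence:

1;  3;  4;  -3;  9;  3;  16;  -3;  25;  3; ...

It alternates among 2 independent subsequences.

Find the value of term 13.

49

Taking every 2nd term gives 2 separate tracks.
Subsequence A is 1, 4, 9, 16, 25, which is consecutive squares n² from n = 1.
Subsequence B is 3, -3, 3, -3, 3, which is the oscillation 3·(−1)^(n+1).
Term 13 comes from subsequence A (its 7th entry): 49.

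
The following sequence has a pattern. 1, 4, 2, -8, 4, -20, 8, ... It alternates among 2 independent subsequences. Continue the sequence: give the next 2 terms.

Positions 1, 3, 5, … form one subsequence and positions 2, 4, 6, … form another.
Track A: 1, 2, 4, 8. Successive powers of 2.
Track B: 4, -8, -20. Linear: a_n = 16 − 12·n.
Term 8 comes from track B (its 4th entry): -32.
Position 9 → track A, term 5 = 16.

-32, 16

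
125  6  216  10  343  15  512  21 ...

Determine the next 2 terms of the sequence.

729, 28

Odd-indexed and even-indexed terms follow separate rules.
Subsequence A: 125, 216, 343, 512 — consecutive cubes n³ from n = 5.
Subsequence B: 6, 10, 15, 21 — the triangular numbers T_3, T_4, ….
Position 9 falls in subsequence A as its term 5, giving 729.
Term 10 comes from subsequence B (its 5th entry): 28.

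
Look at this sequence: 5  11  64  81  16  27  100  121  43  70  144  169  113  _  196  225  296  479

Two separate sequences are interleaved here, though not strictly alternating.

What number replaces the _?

The slot pattern repeats as AABB (period 4), so there are 2 interleaved tracks.
Stream A: 5, 11, 16, 27, 43, 70, 113, ?, 296, 479. Fibonacci-style (each term is the sum of the two before it).
Stream B: 64, 81, 100, 121, 144, 169, 196, 225. Perfect squares starting at 8².
So the missing entry in stream A is 183.

183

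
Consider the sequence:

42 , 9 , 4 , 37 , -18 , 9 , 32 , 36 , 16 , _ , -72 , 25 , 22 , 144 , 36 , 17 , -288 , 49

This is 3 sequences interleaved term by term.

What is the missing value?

Split by position mod 3 into 3 tracks.
Subsequence A: 42, 37, 32, ?, 22, 17. Arithmetic, step −5.
Subsequence B: 9, -18, 36, -72, 144, -288. A geometric progression (common ratio -2).
Subsequence C: 4, 9, 16, 25, 36, 49. Perfect squares starting at 2².
Filling subsequence A at index 4 by its rule yields 27.

27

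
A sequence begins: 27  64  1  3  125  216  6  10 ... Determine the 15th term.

28

Positions follow the repeating pattern AABB; grouping by letter gives 2 tracks.
Subsequence A = 27, 64, 125, 216: the cubes 3³, 4³, 5³, ….
Subsequence B = 1, 3, 6, 10: triangular numbers starting at T_1.
Position 15 falls in subsequence B as its term 7, giving 28.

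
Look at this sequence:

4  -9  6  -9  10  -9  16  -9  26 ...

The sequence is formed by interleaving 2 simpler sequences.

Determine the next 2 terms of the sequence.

-9, 42

Odd-indexed and even-indexed terms follow separate rules.
Stream A: 4, 6, 10, 16, 26. A Fibonacci-like recurrence a_n = a_{n-1} + a_{n-2}.
Stream B: -9, -9, -9, -9. The constant sequence -9.
Term 10 comes from stream B (its 5th entry): -9.
Position 11 → stream A, term 6 = 42.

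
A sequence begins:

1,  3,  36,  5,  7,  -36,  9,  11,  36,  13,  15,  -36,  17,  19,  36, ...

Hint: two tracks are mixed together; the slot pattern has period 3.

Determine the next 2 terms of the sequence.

Reading positions in blocks of 3 reveals the pattern AAB — 2 tracks woven together.
Stream A = 1, 3, 5, 7, 9, 11, 13, 15, 17, 19: arithmetic with common difference +2.
Stream B = 36, -36, 36, -36, 36: the oscillation 36·(−1)^(n+1).
Term 16 comes from stream A (its 11th entry): 21.
Position 17 → stream A, term 12 = 23.

21, 23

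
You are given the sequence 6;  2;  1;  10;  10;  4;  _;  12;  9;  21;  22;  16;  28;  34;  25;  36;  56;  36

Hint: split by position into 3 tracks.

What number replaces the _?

Split by position mod 3 into 3 tracks.
Track A: 6, 10, ?, 21, 28, 36. The triangular numbers T_3, T_4, ….
Track B: 2, 10, 12, 22, 34, 56. A Fibonacci-like recurrence a_n = a_{n-1} + a_{n-2}.
Track C: 1, 4, 9, 16, 25, 36. Perfect squares starting at 1².
Filling track A at index 3 by its rule yields 15.

15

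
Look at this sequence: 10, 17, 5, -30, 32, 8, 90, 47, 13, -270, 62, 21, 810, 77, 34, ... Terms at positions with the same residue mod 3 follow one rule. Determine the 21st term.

89

Split by position mod 3: positions 1, 4, 7, … form one track, and each other residue class forms its own.
Track A: 10, -30, 90, -270, 810 (a geometric progression (common ratio -3)).
Track B: 17, 32, 47, 62, 77 (arithmetic with common difference +15).
Track C: 5, 8, 13, 21, 34 (each term equals the sum of the previous two).
Position 21 → track C, term 7 = 89.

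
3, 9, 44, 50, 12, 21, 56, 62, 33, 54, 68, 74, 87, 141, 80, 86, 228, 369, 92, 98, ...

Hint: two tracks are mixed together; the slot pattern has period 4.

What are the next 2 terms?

Reading positions in blocks of 4 reveals the pattern AABB — 2 tracks woven together.
Track A: 3, 9, 12, 21, 33, 54, 87, 141, 228, 369. A Fibonacci-like recurrence a_n = a_{n-1} + a_{n-2}.
Track B: 44, 50, 56, 62, 68, 74, 80, 86, 92, 98. Linear: a_n = 38 + 6·n.
Term 21 comes from track A (its 11th entry): 597.
Position 22 falls in track A as its term 12, giving 966.

597, 966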